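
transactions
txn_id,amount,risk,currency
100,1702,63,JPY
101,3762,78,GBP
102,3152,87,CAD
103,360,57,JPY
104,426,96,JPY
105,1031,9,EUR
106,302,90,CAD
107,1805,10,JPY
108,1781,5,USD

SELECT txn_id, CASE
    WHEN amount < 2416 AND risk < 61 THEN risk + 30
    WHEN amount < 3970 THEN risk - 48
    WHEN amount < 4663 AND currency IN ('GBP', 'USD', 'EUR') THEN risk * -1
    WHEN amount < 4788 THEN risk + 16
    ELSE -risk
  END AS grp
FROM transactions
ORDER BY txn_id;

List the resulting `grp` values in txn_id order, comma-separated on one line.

15, 30, 39, 87, 48, 39, 42, 40, 35

txn_id=100: amount < 3970 → 15
txn_id=101: amount < 3970 → 30
txn_id=102: amount < 3970 → 39
txn_id=103: amount < 2416 AND risk < 61 → 87
txn_id=104: amount < 3970 → 48
txn_id=105: amount < 2416 AND risk < 61 → 39
txn_id=106: amount < 3970 → 42
txn_id=107: amount < 2416 AND risk < 61 → 40
txn_id=108: amount < 2416 AND risk < 61 → 35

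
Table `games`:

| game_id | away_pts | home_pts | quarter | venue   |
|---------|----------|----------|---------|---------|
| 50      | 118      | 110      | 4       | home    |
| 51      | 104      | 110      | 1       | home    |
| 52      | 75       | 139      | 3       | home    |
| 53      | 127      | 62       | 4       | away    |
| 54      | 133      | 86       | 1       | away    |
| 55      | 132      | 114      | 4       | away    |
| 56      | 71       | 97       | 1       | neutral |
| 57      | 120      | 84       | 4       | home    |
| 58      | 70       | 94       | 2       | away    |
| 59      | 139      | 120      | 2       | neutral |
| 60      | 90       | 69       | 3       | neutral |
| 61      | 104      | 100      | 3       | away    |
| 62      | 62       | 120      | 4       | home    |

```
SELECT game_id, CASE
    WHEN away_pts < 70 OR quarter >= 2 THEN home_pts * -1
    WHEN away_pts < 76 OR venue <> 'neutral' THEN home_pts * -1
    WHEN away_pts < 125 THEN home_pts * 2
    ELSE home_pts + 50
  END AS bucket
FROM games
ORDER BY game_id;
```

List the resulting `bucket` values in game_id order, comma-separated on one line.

game_id=50: away_pts < 70 OR quarter >= 2 → -110
game_id=51: away_pts < 76 OR venue <> 'neutral' → -110
game_id=52: away_pts < 70 OR quarter >= 2 → -139
game_id=53: away_pts < 70 OR quarter >= 2 → -62
game_id=54: away_pts < 76 OR venue <> 'neutral' → -86
game_id=55: away_pts < 70 OR quarter >= 2 → -114
game_id=56: away_pts < 76 OR venue <> 'neutral' → -97
game_id=57: away_pts < 70 OR quarter >= 2 → -84
game_id=58: away_pts < 70 OR quarter >= 2 → -94
game_id=59: away_pts < 70 OR quarter >= 2 → -120
game_id=60: away_pts < 70 OR quarter >= 2 → -69
game_id=61: away_pts < 70 OR quarter >= 2 → -100
game_id=62: away_pts < 70 OR quarter >= 2 → -120

-110, -110, -139, -62, -86, -114, -97, -84, -94, -120, -69, -100, -120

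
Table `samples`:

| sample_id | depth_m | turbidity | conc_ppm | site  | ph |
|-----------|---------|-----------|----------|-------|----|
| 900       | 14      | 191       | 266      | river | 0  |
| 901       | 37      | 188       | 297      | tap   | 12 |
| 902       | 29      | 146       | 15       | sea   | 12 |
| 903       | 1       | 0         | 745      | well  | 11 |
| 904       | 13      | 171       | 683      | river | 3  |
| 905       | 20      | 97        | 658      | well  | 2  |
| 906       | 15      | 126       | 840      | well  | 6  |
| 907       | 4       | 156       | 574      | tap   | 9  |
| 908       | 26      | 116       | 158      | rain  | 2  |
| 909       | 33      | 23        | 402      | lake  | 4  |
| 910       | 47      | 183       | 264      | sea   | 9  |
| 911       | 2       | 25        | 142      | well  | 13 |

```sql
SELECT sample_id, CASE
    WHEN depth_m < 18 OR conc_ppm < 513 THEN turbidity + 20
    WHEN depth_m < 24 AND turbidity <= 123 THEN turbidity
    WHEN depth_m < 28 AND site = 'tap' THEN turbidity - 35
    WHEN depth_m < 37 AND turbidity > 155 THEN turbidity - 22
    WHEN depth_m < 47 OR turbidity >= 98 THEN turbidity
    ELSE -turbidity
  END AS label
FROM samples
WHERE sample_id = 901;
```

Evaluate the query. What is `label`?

208

sample_id = 901: depth_m=37, turbidity=188, conc_ppm=297, site=tap, ph=12.
depth_m < 18 OR conc_ppm < 513 → true → 208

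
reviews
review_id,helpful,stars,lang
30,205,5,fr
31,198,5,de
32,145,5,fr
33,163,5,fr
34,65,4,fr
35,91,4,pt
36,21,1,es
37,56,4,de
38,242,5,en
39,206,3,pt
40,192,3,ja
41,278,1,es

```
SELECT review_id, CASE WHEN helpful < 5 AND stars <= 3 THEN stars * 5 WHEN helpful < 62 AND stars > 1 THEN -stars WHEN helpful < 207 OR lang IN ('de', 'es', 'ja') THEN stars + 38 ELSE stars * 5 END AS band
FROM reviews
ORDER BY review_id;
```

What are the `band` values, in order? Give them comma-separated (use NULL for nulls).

review_id=30: helpful < 207 OR lang IN ('de', 'es', 'ja') → 43
review_id=31: helpful < 207 OR lang IN ('de', 'es', 'ja') → 43
review_id=32: helpful < 207 OR lang IN ('de', 'es', 'ja') → 43
review_id=33: helpful < 207 OR lang IN ('de', 'es', 'ja') → 43
review_id=34: helpful < 207 OR lang IN ('de', 'es', 'ja') → 42
review_id=35: helpful < 207 OR lang IN ('de', 'es', 'ja') → 42
review_id=36: helpful < 207 OR lang IN ('de', 'es', 'ja') → 39
review_id=37: helpful < 62 AND stars > 1 → -4
review_id=38: ELSE → 25
review_id=39: helpful < 207 OR lang IN ('de', 'es', 'ja') → 41
review_id=40: helpful < 207 OR lang IN ('de', 'es', 'ja') → 41
review_id=41: helpful < 207 OR lang IN ('de', 'es', 'ja') → 39

43, 43, 43, 43, 42, 42, 39, -4, 25, 41, 41, 39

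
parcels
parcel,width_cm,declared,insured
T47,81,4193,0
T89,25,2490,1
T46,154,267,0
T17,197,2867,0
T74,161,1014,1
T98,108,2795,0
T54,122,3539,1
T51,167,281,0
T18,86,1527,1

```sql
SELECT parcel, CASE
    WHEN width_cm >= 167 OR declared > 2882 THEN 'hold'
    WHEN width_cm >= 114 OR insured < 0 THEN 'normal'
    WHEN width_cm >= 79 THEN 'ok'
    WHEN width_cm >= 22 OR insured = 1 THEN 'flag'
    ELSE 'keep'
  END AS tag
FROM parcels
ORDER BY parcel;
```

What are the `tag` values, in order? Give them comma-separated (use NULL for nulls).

parcel=T17: width_cm >= 167 OR declared > 2882 → hold
parcel=T18: width_cm >= 79 → ok
parcel=T46: width_cm >= 114 OR insured < 0 → normal
parcel=T47: width_cm >= 167 OR declared > 2882 → hold
parcel=T51: width_cm >= 167 OR declared > 2882 → hold
parcel=T54: width_cm >= 167 OR declared > 2882 → hold
parcel=T74: width_cm >= 114 OR insured < 0 → normal
parcel=T89: width_cm >= 22 OR insured = 1 → flag
parcel=T98: width_cm >= 79 → ok

hold, ok, normal, hold, hold, hold, normal, flag, ok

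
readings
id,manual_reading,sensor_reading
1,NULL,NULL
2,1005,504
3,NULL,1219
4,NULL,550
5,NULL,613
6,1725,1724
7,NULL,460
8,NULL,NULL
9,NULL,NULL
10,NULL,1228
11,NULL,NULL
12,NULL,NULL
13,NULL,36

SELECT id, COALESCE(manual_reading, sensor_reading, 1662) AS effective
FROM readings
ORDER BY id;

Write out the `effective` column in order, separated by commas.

id=1: manual_reading=NULL, sensor_reading=NULL, → literal 1662 → 1662
id=2: manual_reading=1005 → 1005
id=3: manual_reading=NULL, sensor_reading=1219 → 1219
id=4: manual_reading=NULL, sensor_reading=550 → 550
id=5: manual_reading=NULL, sensor_reading=613 → 613
id=6: manual_reading=1725 → 1725
id=7: manual_reading=NULL, sensor_reading=460 → 460
id=8: manual_reading=NULL, sensor_reading=NULL, → literal 1662 → 1662
id=9: manual_reading=NULL, sensor_reading=NULL, → literal 1662 → 1662
id=10: manual_reading=NULL, sensor_reading=1228 → 1228
id=11: manual_reading=NULL, sensor_reading=NULL, → literal 1662 → 1662
id=12: manual_reading=NULL, sensor_reading=NULL, → literal 1662 → 1662
id=13: manual_reading=NULL, sensor_reading=36 → 36

1662, 1005, 1219, 550, 613, 1725, 460, 1662, 1662, 1228, 1662, 1662, 36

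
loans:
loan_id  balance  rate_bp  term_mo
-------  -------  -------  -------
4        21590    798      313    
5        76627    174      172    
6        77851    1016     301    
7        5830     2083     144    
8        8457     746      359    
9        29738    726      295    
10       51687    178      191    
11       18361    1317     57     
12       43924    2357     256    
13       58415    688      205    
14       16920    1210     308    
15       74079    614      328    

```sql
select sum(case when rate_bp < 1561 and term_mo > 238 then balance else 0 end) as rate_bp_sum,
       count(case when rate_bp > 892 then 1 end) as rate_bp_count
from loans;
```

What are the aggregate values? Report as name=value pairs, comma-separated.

[rate_bp_sum: rate_bp < 1561 and term_mo > 238]
loan_id=4: ✓ → 21590
loan_id=5: ✗
loan_id=6: ✓ → 77851
loan_id=7: ✗
loan_id=8: ✓ → 8457
loan_id=9: ✓ → 29738
loan_id=10: ✗
loan_id=11: ✗
loan_id=12: ✗
loan_id=13: ✗
loan_id=14: ✓ → 16920
loan_id=15: ✓ → 74079
rate_bp_sum = 21590 + 77851 + 8457 + 29738 + 16920 + 74079 = 228635
—
[rate_bp_count: rate_bp > 892]
loan_id=4: ✗
loan_id=5: ✗
loan_id=6: ✓ → 1
loan_id=7: ✓ → 1
loan_id=8: ✗
loan_id=9: ✗
loan_id=10: ✗
loan_id=11: ✓ → 1
loan_id=12: ✓ → 1
loan_id=13: ✗
loan_id=14: ✓ → 1
loan_id=15: ✗
rate_bp_count = COUNT(1, 1, 1, 1, 1) = 5

rate_bp_sum=228635, rate_bp_count=5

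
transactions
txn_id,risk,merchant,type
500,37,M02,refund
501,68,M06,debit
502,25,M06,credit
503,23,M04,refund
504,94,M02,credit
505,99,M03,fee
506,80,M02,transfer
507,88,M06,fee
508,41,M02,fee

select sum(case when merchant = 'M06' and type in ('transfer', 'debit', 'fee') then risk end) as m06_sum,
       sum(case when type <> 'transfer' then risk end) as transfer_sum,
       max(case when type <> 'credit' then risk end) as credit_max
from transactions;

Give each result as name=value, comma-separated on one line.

m06_sum=156, transfer_sum=475, credit_max=99

[m06_sum: merchant = 'M06' and type in ('transfer', 'debit', 'fee')]
txn_id=500: ✗
txn_id=501: ✓ → 68
txn_id=502: ✗
txn_id=503: ✗
txn_id=504: ✗
txn_id=505: ✗
txn_id=506: ✗
txn_id=507: ✓ → 88
txn_id=508: ✗
m06_sum = 68 + 88 = 156
—
[transfer_sum: type <> 'transfer']
txn_id=500: ✓ → 37
txn_id=501: ✓ → 68
txn_id=502: ✓ → 25
txn_id=503: ✓ → 23
txn_id=504: ✓ → 94
txn_id=505: ✓ → 99
txn_id=506: ✗
txn_id=507: ✓ → 88
txn_id=508: ✓ → 41
transfer_sum = 37 + 68 + 25 + 23 + 94 + 99 + 88 + 41 = 475
—
[credit_max: type <> 'credit']
txn_id=500: ✓ → 37
txn_id=501: ✓ → 68
txn_id=502: ✗
txn_id=503: ✓ → 23
txn_id=504: ✗
txn_id=505: ✓ → 99
txn_id=506: ✓ → 80
txn_id=507: ✓ → 88
txn_id=508: ✓ → 41
credit_max = MAX(37, 68, 23, 99, 80, 88, 41) = 99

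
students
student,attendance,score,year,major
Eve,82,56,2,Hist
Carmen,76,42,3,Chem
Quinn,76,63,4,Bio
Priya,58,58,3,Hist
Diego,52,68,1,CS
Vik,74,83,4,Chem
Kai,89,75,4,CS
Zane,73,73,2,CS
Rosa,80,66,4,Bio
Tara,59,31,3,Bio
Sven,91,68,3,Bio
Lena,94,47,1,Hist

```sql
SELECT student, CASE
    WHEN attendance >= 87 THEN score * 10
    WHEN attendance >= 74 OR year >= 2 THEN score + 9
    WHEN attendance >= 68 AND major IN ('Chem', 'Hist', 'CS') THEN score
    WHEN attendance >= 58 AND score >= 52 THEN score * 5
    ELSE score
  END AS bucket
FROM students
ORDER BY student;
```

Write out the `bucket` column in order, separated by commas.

student=Carmen: attendance >= 74 OR year >= 2 → 51
student=Diego: ELSE → 68
student=Eve: attendance >= 74 OR year >= 2 → 65
student=Kai: attendance >= 87 → 750
student=Lena: attendance >= 87 → 470
student=Priya: attendance >= 74 OR year >= 2 → 67
student=Quinn: attendance >= 74 OR year >= 2 → 72
student=Rosa: attendance >= 74 OR year >= 2 → 75
student=Sven: attendance >= 87 → 680
student=Tara: attendance >= 74 OR year >= 2 → 40
student=Vik: attendance >= 74 OR year >= 2 → 92
student=Zane: attendance >= 74 OR year >= 2 → 82

51, 68, 65, 750, 470, 67, 72, 75, 680, 40, 92, 82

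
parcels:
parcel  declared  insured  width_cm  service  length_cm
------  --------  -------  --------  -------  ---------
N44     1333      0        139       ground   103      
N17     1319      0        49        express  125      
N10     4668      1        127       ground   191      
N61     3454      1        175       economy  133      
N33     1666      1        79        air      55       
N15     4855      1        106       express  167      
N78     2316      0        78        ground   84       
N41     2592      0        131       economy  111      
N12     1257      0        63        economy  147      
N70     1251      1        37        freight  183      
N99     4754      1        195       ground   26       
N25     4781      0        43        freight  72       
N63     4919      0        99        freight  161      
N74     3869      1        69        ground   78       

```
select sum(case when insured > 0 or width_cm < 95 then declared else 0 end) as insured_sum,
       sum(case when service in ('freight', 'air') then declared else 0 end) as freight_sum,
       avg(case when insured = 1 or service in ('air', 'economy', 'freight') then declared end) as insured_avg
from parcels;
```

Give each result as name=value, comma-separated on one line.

[insured_sum: insured > 0 or width_cm < 95]
parcel=N44: ✗
parcel=N17: ✓ → 1319
parcel=N10: ✓ → 4668
parcel=N61: ✓ → 3454
parcel=N33: ✓ → 1666
parcel=N15: ✓ → 4855
parcel=N78: ✓ → 2316
parcel=N41: ✗
parcel=N12: ✓ → 1257
parcel=N70: ✓ → 1251
parcel=N99: ✓ → 4754
parcel=N25: ✓ → 4781
parcel=N63: ✗
parcel=N74: ✓ → 3869
insured_sum = 1319 + 4668 + 3454 + 1666 + 4855 + 2316 + 1257 + 1251 + 4754 + 4781 + 3869 = 34190
—
[freight_sum: service in ('freight', 'air')]
parcel=N44: ✗
parcel=N17: ✗
parcel=N10: ✗
parcel=N61: ✗
parcel=N33: ✓ → 1666
parcel=N15: ✗
parcel=N78: ✗
parcel=N41: ✗
parcel=N12: ✗
parcel=N70: ✓ → 1251
parcel=N99: ✗
parcel=N25: ✓ → 4781
parcel=N63: ✓ → 4919
parcel=N74: ✗
freight_sum = 1666 + 1251 + 4781 + 4919 = 12617
—
[insured_avg: insured = 1 or service in ('air', 'economy', 'freight')]
parcel=N44: ✗
parcel=N17: ✗
parcel=N10: ✓ → 4668
parcel=N61: ✓ → 3454
parcel=N33: ✓ → 1666
parcel=N15: ✓ → 4855
parcel=N78: ✗
parcel=N41: ✓ → 2592
parcel=N12: ✓ → 1257
parcel=N70: ✓ → 1251
parcel=N99: ✓ → 4754
parcel=N25: ✓ → 4781
parcel=N63: ✓ → 4919
parcel=N74: ✓ → 3869
insured_avg = (4668 + 3454 + 1666 + 4855 + 2592 + 1257 + 1251 + 4754 + 4781 + 4919 + 3869) / 11 = 3460.5454545455

insured_sum=34190, freight_sum=12617, insured_avg=3460.5454545455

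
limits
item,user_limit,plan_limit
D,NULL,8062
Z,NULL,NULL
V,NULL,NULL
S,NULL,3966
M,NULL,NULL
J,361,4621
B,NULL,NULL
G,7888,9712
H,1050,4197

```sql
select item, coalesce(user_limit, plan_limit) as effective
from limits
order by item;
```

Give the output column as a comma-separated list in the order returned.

item=B: user_limit=NULL, plan_limit=NULL (all NULL) → NULL
item=D: user_limit=NULL, plan_limit=8062 → 8062
item=G: user_limit=7888 → 7888
item=H: user_limit=1050 → 1050
item=J: user_limit=361 → 361
item=M: user_limit=NULL, plan_limit=NULL (all NULL) → NULL
item=S: user_limit=NULL, plan_limit=3966 → 3966
item=V: user_limit=NULL, plan_limit=NULL (all NULL) → NULL
item=Z: user_limit=NULL, plan_limit=NULL (all NULL) → NULL

NULL, 8062, 7888, 1050, 361, NULL, 3966, NULL, NULL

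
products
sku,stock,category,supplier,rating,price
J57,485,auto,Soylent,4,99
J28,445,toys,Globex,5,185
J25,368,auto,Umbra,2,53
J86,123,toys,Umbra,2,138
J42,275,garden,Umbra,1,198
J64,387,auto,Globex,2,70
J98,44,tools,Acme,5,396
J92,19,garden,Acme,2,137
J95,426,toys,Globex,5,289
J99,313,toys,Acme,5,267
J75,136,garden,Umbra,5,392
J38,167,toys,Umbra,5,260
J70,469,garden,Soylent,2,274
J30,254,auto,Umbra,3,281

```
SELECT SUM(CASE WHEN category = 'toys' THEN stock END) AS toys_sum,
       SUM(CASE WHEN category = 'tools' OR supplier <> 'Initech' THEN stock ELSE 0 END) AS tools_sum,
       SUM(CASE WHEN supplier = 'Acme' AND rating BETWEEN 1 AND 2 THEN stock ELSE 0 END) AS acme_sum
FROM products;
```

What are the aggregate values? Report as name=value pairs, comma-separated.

[toys_sum: category = 'toys']
sku=J57: ✗
sku=J28: ✓ → 445
sku=J25: ✗
sku=J86: ✓ → 123
sku=J42: ✗
sku=J64: ✗
sku=J98: ✗
sku=J92: ✗
sku=J95: ✓ → 426
sku=J99: ✓ → 313
sku=J75: ✗
sku=J38: ✓ → 167
sku=J70: ✗
sku=J30: ✗
toys_sum = 445 + 123 + 426 + 313 + 167 = 1474
—
[tools_sum: category = 'tools' OR supplier <> 'Initech']
sku=J57: ✓ → 485
sku=J28: ✓ → 445
sku=J25: ✓ → 368
sku=J86: ✓ → 123
sku=J42: ✓ → 275
sku=J64: ✓ → 387
sku=J98: ✓ → 44
sku=J92: ✓ → 19
sku=J95: ✓ → 426
sku=J99: ✓ → 313
sku=J75: ✓ → 136
sku=J38: ✓ → 167
sku=J70: ✓ → 469
sku=J30: ✓ → 254
tools_sum = 485 + 445 + 368 + 123 + 275 + 387 + 44 + 19 + 426 + 313 + 136 + 167 + 469 + 254 = 3911
—
[acme_sum: supplier = 'Acme' AND rating BETWEEN 1 AND 2]
sku=J57: ✗
sku=J28: ✗
sku=J25: ✗
sku=J86: ✗
sku=J42: ✗
sku=J64: ✗
sku=J98: ✗
sku=J92: ✓ → 19
sku=J95: ✗
sku=J99: ✗
sku=J75: ✗
sku=J38: ✗
sku=J70: ✗
sku=J30: ✗
acme_sum = 19

toys_sum=1474, tools_sum=3911, acme_sum=19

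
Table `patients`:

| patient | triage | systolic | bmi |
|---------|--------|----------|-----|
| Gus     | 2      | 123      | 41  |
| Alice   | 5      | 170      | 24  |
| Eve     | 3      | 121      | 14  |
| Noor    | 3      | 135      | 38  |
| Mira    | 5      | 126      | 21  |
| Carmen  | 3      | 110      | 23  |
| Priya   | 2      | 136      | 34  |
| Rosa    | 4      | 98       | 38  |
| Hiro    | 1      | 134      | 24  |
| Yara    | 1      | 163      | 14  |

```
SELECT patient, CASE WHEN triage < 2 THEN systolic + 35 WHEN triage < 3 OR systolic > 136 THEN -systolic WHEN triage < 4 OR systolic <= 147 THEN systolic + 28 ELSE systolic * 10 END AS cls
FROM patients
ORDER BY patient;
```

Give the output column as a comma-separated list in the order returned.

-170, 138, 149, -123, 169, 154, 163, -136, 126, 198

patient=Alice: triage < 3 OR systolic > 136 → -170
patient=Carmen: triage < 4 OR systolic <= 147 → 138
patient=Eve: triage < 4 OR systolic <= 147 → 149
patient=Gus: triage < 3 OR systolic > 136 → -123
patient=Hiro: triage < 2 → 169
patient=Mira: triage < 4 OR systolic <= 147 → 154
patient=Noor: triage < 4 OR systolic <= 147 → 163
patient=Priya: triage < 3 OR systolic > 136 → -136
patient=Rosa: triage < 4 OR systolic <= 147 → 126
patient=Yara: triage < 2 → 198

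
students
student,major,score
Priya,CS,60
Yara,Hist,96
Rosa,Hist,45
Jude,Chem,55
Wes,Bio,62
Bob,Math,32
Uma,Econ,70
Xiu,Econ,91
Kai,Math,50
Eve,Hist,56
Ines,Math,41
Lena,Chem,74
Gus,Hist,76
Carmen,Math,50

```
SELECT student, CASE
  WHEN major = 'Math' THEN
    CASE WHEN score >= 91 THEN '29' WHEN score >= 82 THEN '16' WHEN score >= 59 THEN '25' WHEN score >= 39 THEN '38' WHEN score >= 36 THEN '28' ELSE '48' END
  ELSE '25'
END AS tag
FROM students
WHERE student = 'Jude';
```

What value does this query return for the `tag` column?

student = Jude: major=Chem, score=55.
major='Chem' → outer ELSE → 25

25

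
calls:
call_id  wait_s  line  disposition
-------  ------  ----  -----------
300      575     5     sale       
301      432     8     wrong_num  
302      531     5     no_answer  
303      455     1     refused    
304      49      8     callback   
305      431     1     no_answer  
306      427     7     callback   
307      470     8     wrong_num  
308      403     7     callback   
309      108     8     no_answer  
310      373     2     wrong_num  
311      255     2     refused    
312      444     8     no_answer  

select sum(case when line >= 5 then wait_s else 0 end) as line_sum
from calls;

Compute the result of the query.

3439

call_id=300: ✓ → 575
call_id=301: ✓ → 432
call_id=302: ✓ → 531
call_id=303: ✗
call_id=304: ✓ → 49
call_id=305: ✗
call_id=306: ✓ → 427
call_id=307: ✓ → 470
call_id=308: ✓ → 403
call_id=309: ✓ → 108
call_id=310: ✗
call_id=311: ✗
call_id=312: ✓ → 444
line_sum = 575 + 432 + 531 + 49 + 427 + 470 + 403 + 108 + 444 = 3439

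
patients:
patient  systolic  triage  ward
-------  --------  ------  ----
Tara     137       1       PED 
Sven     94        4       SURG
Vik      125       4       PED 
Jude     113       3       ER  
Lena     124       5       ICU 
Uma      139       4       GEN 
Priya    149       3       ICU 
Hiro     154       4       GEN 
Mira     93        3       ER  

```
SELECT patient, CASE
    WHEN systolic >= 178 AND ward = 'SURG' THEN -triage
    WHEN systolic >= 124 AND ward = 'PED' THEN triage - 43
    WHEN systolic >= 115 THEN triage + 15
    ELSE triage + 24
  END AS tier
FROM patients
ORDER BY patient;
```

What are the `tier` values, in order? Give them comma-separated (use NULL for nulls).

patient=Hiro: systolic >= 115 → 19
patient=Jude: ELSE → 27
patient=Lena: systolic >= 115 → 20
patient=Mira: ELSE → 27
patient=Priya: systolic >= 115 → 18
patient=Sven: ELSE → 28
patient=Tara: systolic >= 124 AND ward = 'PED' → -42
patient=Uma: systolic >= 115 → 19
patient=Vik: systolic >= 124 AND ward = 'PED' → -39

19, 27, 20, 27, 18, 28, -42, 19, -39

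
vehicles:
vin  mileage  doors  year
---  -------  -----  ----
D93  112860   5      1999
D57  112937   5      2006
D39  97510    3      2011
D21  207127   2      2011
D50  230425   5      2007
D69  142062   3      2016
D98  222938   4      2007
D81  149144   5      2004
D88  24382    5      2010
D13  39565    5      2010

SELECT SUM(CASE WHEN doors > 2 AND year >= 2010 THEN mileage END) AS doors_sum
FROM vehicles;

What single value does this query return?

303519

vin=D93: ✗
vin=D57: ✗
vin=D39: ✓ → 97510
vin=D21: ✗
vin=D50: ✗
vin=D69: ✓ → 142062
vin=D98: ✗
vin=D81: ✗
vin=D88: ✓ → 24382
vin=D13: ✓ → 39565
doors_sum = 97510 + 142062 + 24382 + 39565 = 303519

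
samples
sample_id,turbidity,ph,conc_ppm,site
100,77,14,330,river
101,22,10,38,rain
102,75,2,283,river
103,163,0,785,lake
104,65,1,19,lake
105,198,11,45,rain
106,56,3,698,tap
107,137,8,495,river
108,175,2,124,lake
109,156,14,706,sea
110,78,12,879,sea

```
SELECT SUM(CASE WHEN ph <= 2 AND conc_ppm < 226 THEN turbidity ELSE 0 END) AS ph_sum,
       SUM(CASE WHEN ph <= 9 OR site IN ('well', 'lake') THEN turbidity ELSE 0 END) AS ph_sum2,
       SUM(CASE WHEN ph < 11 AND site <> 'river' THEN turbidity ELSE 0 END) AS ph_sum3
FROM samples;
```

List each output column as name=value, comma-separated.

ph_sum=240, ph_sum2=671, ph_sum3=481

[ph_sum: ph <= 2 AND conc_ppm < 226]
sample_id=100: ✗
sample_id=101: ✗
sample_id=102: ✗
sample_id=103: ✗
sample_id=104: ✓ → 65
sample_id=105: ✗
sample_id=106: ✗
sample_id=107: ✗
sample_id=108: ✓ → 175
sample_id=109: ✗
sample_id=110: ✗
ph_sum = 65 + 175 = 240
—
[ph_sum2: ph <= 9 OR site IN ('well', 'lake')]
sample_id=100: ✗
sample_id=101: ✗
sample_id=102: ✓ → 75
sample_id=103: ✓ → 163
sample_id=104: ✓ → 65
sample_id=105: ✗
sample_id=106: ✓ → 56
sample_id=107: ✓ → 137
sample_id=108: ✓ → 175
sample_id=109: ✗
sample_id=110: ✗
ph_sum2 = 75 + 163 + 65 + 56 + 137 + 175 = 671
—
[ph_sum3: ph < 11 AND site <> 'river']
sample_id=100: ✗
sample_id=101: ✓ → 22
sample_id=102: ✗
sample_id=103: ✓ → 163
sample_id=104: ✓ → 65
sample_id=105: ✗
sample_id=106: ✓ → 56
sample_id=107: ✗
sample_id=108: ✓ → 175
sample_id=109: ✗
sample_id=110: ✗
ph_sum3 = 22 + 163 + 65 + 56 + 175 = 481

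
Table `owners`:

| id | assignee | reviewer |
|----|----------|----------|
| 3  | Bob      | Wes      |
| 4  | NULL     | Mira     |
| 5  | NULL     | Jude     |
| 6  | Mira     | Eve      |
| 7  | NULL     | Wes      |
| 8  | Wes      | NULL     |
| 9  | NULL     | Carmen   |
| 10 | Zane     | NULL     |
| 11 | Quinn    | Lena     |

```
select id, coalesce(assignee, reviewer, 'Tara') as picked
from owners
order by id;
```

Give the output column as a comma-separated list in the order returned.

Bob, Mira, Jude, Mira, Wes, Wes, Carmen, Zane, Quinn

id=3: assignee=Bob → Bob
id=4: assignee=NULL, reviewer=Mira → Mira
id=5: assignee=NULL, reviewer=Jude → Jude
id=6: assignee=Mira → Mira
id=7: assignee=NULL, reviewer=Wes → Wes
id=8: assignee=Wes → Wes
id=9: assignee=NULL, reviewer=Carmen → Carmen
id=10: assignee=Zane → Zane
id=11: assignee=Quinn → Quinn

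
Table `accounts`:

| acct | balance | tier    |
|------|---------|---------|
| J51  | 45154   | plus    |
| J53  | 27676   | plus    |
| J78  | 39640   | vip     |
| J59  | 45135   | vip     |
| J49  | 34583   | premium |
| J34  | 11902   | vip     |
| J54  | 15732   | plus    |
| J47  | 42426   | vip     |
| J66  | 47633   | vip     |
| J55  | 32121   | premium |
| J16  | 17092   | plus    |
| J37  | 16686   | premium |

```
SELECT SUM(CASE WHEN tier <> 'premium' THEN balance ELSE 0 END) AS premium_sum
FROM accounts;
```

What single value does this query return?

acct=J51: ✓ → 45154
acct=J53: ✓ → 27676
acct=J78: ✓ → 39640
acct=J59: ✓ → 45135
acct=J49: ✗
acct=J34: ✓ → 11902
acct=J54: ✓ → 15732
acct=J47: ✓ → 42426
acct=J66: ✓ → 47633
acct=J55: ✗
acct=J16: ✓ → 17092
acct=J37: ✗
premium_sum = 45154 + 27676 + 39640 + 45135 + 11902 + 15732 + 42426 + 47633 + 17092 = 292390

292390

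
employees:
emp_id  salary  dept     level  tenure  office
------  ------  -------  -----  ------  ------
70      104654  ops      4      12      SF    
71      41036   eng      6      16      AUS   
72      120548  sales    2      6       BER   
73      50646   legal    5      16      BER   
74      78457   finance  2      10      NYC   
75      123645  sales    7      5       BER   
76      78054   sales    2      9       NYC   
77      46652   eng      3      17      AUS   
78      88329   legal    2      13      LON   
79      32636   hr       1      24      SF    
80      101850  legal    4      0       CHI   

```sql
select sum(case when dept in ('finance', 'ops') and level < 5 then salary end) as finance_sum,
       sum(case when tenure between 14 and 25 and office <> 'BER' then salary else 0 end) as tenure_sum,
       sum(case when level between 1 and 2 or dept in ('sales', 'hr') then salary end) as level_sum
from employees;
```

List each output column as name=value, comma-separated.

finance_sum=183111, tenure_sum=120324, level_sum=521669

[finance_sum: dept in ('finance', 'ops') and level < 5]
emp_id=70: ✓ → 104654
emp_id=71: ✗
emp_id=72: ✗
emp_id=73: ✗
emp_id=74: ✓ → 78457
emp_id=75: ✗
emp_id=76: ✗
emp_id=77: ✗
emp_id=78: ✗
emp_id=79: ✗
emp_id=80: ✗
finance_sum = 104654 + 78457 = 183111
—
[tenure_sum: tenure between 14 and 25 and office <> 'BER']
emp_id=70: ✗
emp_id=71: ✓ → 41036
emp_id=72: ✗
emp_id=73: ✗
emp_id=74: ✗
emp_id=75: ✗
emp_id=76: ✗
emp_id=77: ✓ → 46652
emp_id=78: ✗
emp_id=79: ✓ → 32636
emp_id=80: ✗
tenure_sum = 41036 + 46652 + 32636 = 120324
—
[level_sum: level between 1 and 2 or dept in ('sales', 'hr')]
emp_id=70: ✗
emp_id=71: ✗
emp_id=72: ✓ → 120548
emp_id=73: ✗
emp_id=74: ✓ → 78457
emp_id=75: ✓ → 123645
emp_id=76: ✓ → 78054
emp_id=77: ✗
emp_id=78: ✓ → 88329
emp_id=79: ✓ → 32636
emp_id=80: ✗
level_sum = 120548 + 78457 + 123645 + 78054 + 88329 + 32636 = 521669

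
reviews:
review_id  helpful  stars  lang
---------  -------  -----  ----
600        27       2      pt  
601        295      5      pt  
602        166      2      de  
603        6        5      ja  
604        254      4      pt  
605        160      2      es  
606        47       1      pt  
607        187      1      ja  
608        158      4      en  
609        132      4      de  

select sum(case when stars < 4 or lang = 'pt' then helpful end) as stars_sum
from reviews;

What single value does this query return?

1136

review_id=600: ✓ → 27
review_id=601: ✓ → 295
review_id=602: ✓ → 166
review_id=603: ✗
review_id=604: ✓ → 254
review_id=605: ✓ → 160
review_id=606: ✓ → 47
review_id=607: ✓ → 187
review_id=608: ✗
review_id=609: ✗
stars_sum = 27 + 295 + 166 + 254 + 160 + 47 + 187 = 1136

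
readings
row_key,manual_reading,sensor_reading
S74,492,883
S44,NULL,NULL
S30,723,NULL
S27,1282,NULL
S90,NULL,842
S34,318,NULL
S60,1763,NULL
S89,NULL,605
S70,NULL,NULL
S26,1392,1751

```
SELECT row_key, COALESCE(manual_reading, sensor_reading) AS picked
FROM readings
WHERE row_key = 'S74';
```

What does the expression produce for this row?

row_key = S74: manual_reading=492, sensor_reading=883.
manual_reading=492 → 492

492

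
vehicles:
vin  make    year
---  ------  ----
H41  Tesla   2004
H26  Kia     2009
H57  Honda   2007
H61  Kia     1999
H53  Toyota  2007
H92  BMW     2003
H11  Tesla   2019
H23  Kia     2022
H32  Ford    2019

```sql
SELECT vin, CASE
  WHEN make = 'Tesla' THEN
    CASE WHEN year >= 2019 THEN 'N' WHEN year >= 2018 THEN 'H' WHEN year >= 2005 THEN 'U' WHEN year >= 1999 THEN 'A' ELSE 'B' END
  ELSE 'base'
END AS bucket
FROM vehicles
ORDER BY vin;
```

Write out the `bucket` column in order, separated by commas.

vin=H11: make='Tesla' → inner[year >= 2019] → N
vin=H23: make='Kia' → outer ELSE → base
vin=H26: make='Kia' → outer ELSE → base
vin=H32: make='Ford' → outer ELSE → base
vin=H41: make='Tesla' → inner[year >= 1999] → A
vin=H53: make='Toyota' → outer ELSE → base
vin=H57: make='Honda' → outer ELSE → base
vin=H61: make='Kia' → outer ELSE → base
vin=H92: make='BMW' → outer ELSE → base

N, base, base, base, A, base, base, base, base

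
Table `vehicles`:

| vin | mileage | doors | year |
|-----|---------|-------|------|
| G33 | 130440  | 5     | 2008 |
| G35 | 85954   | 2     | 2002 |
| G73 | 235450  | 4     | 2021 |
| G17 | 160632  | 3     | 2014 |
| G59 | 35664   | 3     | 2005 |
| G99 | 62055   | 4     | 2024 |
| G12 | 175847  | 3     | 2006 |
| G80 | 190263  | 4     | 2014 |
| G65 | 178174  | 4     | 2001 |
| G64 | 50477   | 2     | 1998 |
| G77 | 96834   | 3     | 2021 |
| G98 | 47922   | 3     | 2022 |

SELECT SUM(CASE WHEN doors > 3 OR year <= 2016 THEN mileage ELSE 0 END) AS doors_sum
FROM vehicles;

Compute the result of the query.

1304956

vin=G33: ✓ → 130440
vin=G35: ✓ → 85954
vin=G73: ✓ → 235450
vin=G17: ✓ → 160632
vin=G59: ✓ → 35664
vin=G99: ✓ → 62055
vin=G12: ✓ → 175847
vin=G80: ✓ → 190263
vin=G65: ✓ → 178174
vin=G64: ✓ → 50477
vin=G77: ✗
vin=G98: ✗
doors_sum = 130440 + 85954 + 235450 + 160632 + 35664 + 62055 + 175847 + 190263 + 178174 + 50477 = 1304956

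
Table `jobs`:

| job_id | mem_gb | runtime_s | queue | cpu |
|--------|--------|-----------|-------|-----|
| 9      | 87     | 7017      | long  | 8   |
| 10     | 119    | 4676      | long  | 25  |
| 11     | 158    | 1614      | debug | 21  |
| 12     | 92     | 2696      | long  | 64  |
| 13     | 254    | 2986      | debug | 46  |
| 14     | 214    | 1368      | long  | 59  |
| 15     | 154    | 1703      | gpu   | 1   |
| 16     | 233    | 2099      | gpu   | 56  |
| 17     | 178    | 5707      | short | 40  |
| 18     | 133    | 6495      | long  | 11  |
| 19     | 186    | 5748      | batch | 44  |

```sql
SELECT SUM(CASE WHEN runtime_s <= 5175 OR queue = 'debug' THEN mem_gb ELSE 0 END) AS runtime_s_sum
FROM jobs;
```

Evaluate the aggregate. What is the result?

1224

job_id=9: ✗
job_id=10: ✓ → 119
job_id=11: ✓ → 158
job_id=12: ✓ → 92
job_id=13: ✓ → 254
job_id=14: ✓ → 214
job_id=15: ✓ → 154
job_id=16: ✓ → 233
job_id=17: ✗
job_id=18: ✗
job_id=19: ✗
runtime_s_sum = 119 + 158 + 92 + 254 + 214 + 154 + 233 = 1224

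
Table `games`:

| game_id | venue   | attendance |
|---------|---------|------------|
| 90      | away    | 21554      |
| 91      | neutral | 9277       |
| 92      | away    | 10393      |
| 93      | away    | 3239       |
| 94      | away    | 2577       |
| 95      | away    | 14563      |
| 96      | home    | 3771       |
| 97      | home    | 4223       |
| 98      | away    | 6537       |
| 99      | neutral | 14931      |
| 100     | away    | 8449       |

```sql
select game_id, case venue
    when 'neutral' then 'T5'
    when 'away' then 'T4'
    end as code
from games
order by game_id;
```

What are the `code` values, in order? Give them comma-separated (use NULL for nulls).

game_id=90: venue='away' → T4
game_id=91: venue='neutral' → T5
game_id=92: venue='away' → T4
game_id=93: venue='away' → T4
game_id=94: venue='away' → T4
game_id=95: venue='away' → T4
game_id=96: (no match → NULL) → NULL
game_id=97: (no match → NULL) → NULL
game_id=98: venue='away' → T4
game_id=99: venue='neutral' → T5
game_id=100: venue='away' → T4

T4, T5, T4, T4, T4, T4, NULL, NULL, T4, T5, T4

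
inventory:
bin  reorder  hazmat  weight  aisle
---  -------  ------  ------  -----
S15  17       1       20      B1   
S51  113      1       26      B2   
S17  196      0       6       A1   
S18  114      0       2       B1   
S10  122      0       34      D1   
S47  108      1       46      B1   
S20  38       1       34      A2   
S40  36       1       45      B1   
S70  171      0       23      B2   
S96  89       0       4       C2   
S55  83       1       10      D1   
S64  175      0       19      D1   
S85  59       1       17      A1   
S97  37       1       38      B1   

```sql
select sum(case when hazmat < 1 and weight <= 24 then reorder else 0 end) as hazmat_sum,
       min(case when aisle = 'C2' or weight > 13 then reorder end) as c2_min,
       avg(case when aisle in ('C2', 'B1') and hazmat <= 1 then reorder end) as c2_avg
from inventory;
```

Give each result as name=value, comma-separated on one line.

[hazmat_sum: hazmat < 1 and weight <= 24]
bin=S15: ✗
bin=S51: ✗
bin=S17: ✓ → 196
bin=S18: ✓ → 114
bin=S10: ✗
bin=S47: ✗
bin=S20: ✗
bin=S40: ✗
bin=S70: ✓ → 171
bin=S96: ✓ → 89
bin=S55: ✗
bin=S64: ✓ → 175
bin=S85: ✗
bin=S97: ✗
hazmat_sum = 196 + 114 + 171 + 89 + 175 = 745
—
[c2_min: aisle = 'C2' or weight > 13]
bin=S15: ✓ → 17
bin=S51: ✓ → 113
bin=S17: ✗
bin=S18: ✗
bin=S10: ✓ → 122
bin=S47: ✓ → 108
bin=S20: ✓ → 38
bin=S40: ✓ → 36
bin=S70: ✓ → 171
bin=S96: ✓ → 89
bin=S55: ✗
bin=S64: ✓ → 175
bin=S85: ✓ → 59
bin=S97: ✓ → 37
c2_min = MIN(17, 113, 122, 108, 38, 36, 171, 89, 175, 59, 37) = 17
—
[c2_avg: aisle in ('C2', 'B1') and hazmat <= 1]
bin=S15: ✓ → 17
bin=S51: ✗
bin=S17: ✗
bin=S18: ✓ → 114
bin=S10: ✗
bin=S47: ✓ → 108
bin=S20: ✗
bin=S40: ✓ → 36
bin=S70: ✗
bin=S96: ✓ → 89
bin=S55: ✗
bin=S64: ✗
bin=S85: ✗
bin=S97: ✓ → 37
c2_avg = (17 + 114 + 108 + 36 + 89 + 37) / 6 = 66.8333333333

hazmat_sum=745, c2_min=17, c2_avg=66.8333333333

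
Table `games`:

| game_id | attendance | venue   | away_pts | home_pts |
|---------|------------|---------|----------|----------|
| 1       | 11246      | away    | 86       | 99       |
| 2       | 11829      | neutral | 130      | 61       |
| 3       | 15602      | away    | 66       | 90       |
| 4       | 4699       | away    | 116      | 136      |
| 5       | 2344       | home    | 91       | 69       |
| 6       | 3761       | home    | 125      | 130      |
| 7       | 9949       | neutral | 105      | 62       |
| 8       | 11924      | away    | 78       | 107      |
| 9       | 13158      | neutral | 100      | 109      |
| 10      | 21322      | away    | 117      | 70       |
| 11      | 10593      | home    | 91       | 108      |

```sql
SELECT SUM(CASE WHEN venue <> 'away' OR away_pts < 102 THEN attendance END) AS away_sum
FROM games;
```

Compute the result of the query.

90406

game_id=1: ✓ → 11246
game_id=2: ✓ → 11829
game_id=3: ✓ → 15602
game_id=4: ✗
game_id=5: ✓ → 2344
game_id=6: ✓ → 3761
game_id=7: ✓ → 9949
game_id=8: ✓ → 11924
game_id=9: ✓ → 13158
game_id=10: ✗
game_id=11: ✓ → 10593
away_sum = 11246 + 11829 + 15602 + 2344 + 3761 + 9949 + 11924 + 13158 + 10593 = 90406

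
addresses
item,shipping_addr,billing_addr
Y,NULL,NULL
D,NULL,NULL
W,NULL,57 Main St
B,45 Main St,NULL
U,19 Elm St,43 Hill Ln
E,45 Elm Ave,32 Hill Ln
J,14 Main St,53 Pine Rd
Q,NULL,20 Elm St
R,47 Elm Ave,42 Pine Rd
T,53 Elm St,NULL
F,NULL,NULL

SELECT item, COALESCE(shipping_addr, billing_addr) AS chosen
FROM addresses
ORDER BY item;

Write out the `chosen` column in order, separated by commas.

item=B: shipping_addr=45 Main St → 45 Main St
item=D: shipping_addr=NULL, billing_addr=NULL (all NULL) → NULL
item=E: shipping_addr=45 Elm Ave → 45 Elm Ave
item=F: shipping_addr=NULL, billing_addr=NULL (all NULL) → NULL
item=J: shipping_addr=14 Main St → 14 Main St
item=Q: shipping_addr=NULL, billing_addr=20 Elm St → 20 Elm St
item=R: shipping_addr=47 Elm Ave → 47 Elm Ave
item=T: shipping_addr=53 Elm St → 53 Elm St
item=U: shipping_addr=19 Elm St → 19 Elm St
item=W: shipping_addr=NULL, billing_addr=57 Main St → 57 Main St
item=Y: shipping_addr=NULL, billing_addr=NULL (all NULL) → NULL

45 Main St, NULL, 45 Elm Ave, NULL, 14 Main St, 20 Elm St, 47 Elm Ave, 53 Elm St, 19 Elm St, 57 Main St, NULL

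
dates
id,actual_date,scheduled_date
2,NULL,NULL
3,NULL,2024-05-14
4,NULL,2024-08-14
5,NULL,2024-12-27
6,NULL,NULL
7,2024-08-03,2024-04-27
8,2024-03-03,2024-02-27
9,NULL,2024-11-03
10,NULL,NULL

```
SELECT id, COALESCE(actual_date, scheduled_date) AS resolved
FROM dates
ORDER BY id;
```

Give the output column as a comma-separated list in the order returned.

NULL, 2024-05-14, 2024-08-14, 2024-12-27, NULL, 2024-08-03, 2024-03-03, 2024-11-03, NULL

id=2: actual_date=NULL, scheduled_date=NULL (all NULL) → NULL
id=3: actual_date=NULL, scheduled_date=2024-05-14 → 2024-05-14
id=4: actual_date=NULL, scheduled_date=2024-08-14 → 2024-08-14
id=5: actual_date=NULL, scheduled_date=2024-12-27 → 2024-12-27
id=6: actual_date=NULL, scheduled_date=NULL (all NULL) → NULL
id=7: actual_date=2024-08-03 → 2024-08-03
id=8: actual_date=2024-03-03 → 2024-03-03
id=9: actual_date=NULL, scheduled_date=2024-11-03 → 2024-11-03
id=10: actual_date=NULL, scheduled_date=NULL (all NULL) → NULL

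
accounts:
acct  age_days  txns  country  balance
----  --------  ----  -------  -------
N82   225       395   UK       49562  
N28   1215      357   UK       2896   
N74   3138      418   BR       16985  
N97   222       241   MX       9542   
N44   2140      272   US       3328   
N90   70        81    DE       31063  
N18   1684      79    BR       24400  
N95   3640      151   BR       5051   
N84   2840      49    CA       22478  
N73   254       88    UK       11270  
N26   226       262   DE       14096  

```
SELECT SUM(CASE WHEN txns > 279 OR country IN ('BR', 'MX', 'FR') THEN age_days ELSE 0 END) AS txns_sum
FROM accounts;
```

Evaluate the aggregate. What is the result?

acct=N82: ✓ → 225
acct=N28: ✓ → 1215
acct=N74: ✓ → 3138
acct=N97: ✓ → 222
acct=N44: ✗
acct=N90: ✗
acct=N18: ✓ → 1684
acct=N95: ✓ → 3640
acct=N84: ✗
acct=N73: ✗
acct=N26: ✗
txns_sum = 225 + 1215 + 3138 + 222 + 1684 + 3640 = 10124

10124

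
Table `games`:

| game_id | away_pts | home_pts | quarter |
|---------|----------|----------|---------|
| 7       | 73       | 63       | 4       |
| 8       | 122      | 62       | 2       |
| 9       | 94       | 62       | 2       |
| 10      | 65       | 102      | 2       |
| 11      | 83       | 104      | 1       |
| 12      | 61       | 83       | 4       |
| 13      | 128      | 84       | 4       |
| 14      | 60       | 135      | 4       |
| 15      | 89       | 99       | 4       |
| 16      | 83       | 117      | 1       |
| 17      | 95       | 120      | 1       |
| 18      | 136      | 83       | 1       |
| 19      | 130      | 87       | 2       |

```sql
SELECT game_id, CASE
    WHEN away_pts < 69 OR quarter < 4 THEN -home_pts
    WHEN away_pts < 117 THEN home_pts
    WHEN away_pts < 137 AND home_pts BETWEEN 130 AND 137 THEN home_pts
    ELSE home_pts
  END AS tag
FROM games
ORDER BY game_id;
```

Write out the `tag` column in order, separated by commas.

game_id=7: away_pts < 117 → 63
game_id=8: away_pts < 69 OR quarter < 4 → -62
game_id=9: away_pts < 69 OR quarter < 4 → -62
game_id=10: away_pts < 69 OR quarter < 4 → -102
game_id=11: away_pts < 69 OR quarter < 4 → -104
game_id=12: away_pts < 69 OR quarter < 4 → -83
game_id=13: ELSE → 84
game_id=14: away_pts < 69 OR quarter < 4 → -135
game_id=15: away_pts < 117 → 99
game_id=16: away_pts < 69 OR quarter < 4 → -117
game_id=17: away_pts < 69 OR quarter < 4 → -120
game_id=18: away_pts < 69 OR quarter < 4 → -83
game_id=19: away_pts < 69 OR quarter < 4 → -87

63, -62, -62, -102, -104, -83, 84, -135, 99, -117, -120, -83, -87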